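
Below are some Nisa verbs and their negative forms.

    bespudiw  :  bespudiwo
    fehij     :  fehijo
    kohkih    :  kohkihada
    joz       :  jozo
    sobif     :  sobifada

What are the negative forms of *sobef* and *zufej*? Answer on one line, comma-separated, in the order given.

sobefada, zufejo

The pattern is voicing of the final consonant: -ada when the stem ends in a voiceless consonant (*kohkih*, *sobif*); -o when the stem ends in a voiced consonant (*bespudiw*, *fehij*, *joz*).
Since the final consonant of *sobef* is /f/ (voiceless), it takes -ada, giving *sobefada*.
*zufej* — final consonant /j/ (voiced) → -o → *zufejo*.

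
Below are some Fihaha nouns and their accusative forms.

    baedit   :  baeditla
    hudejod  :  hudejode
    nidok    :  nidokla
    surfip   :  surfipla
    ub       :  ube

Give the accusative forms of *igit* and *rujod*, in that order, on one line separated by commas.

igitla, rujode

Looking at the final consonant of each stem: -la when the stem ends in a voiceless consonant (*baedit*, *nidok*, *surfip*); -e when the stem ends in a voiced consonant (*hudejod*, *ub*).
*igit*: final consonant = /t/, voiceless → -la → *igitla*.
The final consonant of *rujod* is /d/, which is voiced, so the suffix is -e, giving *rujode*.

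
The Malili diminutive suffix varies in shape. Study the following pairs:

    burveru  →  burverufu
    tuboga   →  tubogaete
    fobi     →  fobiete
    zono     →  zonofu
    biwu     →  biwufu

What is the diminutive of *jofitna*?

jofitnaete

The suffix is conditioned by the last vowel: -fu when the last vowel of the stem is a rounded vowel (*burveru*, *zono*, *biwu*); -ete when the last vowel of the stem is an unrounded vowel (*tuboga*, *fobi*).
*jofitna* — last vowel /a/ (an unrounded vowel) → -ete → *jofitnaete*.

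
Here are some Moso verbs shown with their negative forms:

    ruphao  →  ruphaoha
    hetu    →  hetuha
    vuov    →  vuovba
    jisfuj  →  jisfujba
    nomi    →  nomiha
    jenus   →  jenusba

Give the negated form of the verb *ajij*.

ajijba

The alternation tracks the final sound of the stem — -ba when the stem ends in a consonant (*vuov*, *jisfuj*, *jenus*); -ha when the stem ends in a vowel (*ruphao*, *hetu*, *nomi*).
The final sound of *ajij* is /j/, which is a consonant, so the suffix is -ba, giving *ajijba*.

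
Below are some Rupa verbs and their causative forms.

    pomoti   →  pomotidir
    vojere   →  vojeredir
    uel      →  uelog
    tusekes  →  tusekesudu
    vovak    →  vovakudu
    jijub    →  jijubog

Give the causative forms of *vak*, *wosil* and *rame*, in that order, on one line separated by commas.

vakudu, wosilog, ramedir

Looking at the final sound of each stem: -udu when the stem ends in a voiceless consonant (*tusekes*, *vovak*); -og when the stem ends in a voiced consonant (*uel*, *jijub*); -dir when the stem ends in a vowel (*pomoti*, *vojere*).
Since the final sound of *vak* is /k/ (a voiceless consonant), it takes -udu, giving *vakudu*.
Since the final sound of *wosil* is /l/ (a voiced consonant), it takes -og, giving *wosilog*.
*rame* — final sound /e/ (a vowel) → -dir → *ramedir*.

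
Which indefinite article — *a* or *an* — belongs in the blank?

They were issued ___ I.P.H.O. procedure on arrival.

The indefinite article is chosen by the initial *sound* of the following word, not its spelling.
The initialism *I.P.H.O.* is read letter by letter; the first letter, I, is pronounced /aɪ/, which begins with a vowel sound.
So the article is *an*: They were issued an I.P.H.O. procedure on arrival.

an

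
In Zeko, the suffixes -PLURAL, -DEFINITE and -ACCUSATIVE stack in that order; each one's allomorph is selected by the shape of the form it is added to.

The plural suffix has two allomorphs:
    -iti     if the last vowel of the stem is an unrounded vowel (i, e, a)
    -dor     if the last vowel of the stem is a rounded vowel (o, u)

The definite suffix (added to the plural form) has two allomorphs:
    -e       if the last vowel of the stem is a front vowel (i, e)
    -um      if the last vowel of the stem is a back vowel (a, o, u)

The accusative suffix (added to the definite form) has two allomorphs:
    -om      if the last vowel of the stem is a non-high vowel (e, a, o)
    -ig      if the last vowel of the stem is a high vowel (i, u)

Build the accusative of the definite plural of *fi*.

fiitieom

*fi*: last vowel = /i/, an unrounded vowel → -iti → *fiiti*.
The last vowel of the plural form *fiiti* is /i/, which is a front vowel, so the definite suffix is -e, giving *fiitie*.
Since the last vowel of the definite form *fiitie* is /e/ (a non-high vowel), it takes -om, giving *fiitieom*.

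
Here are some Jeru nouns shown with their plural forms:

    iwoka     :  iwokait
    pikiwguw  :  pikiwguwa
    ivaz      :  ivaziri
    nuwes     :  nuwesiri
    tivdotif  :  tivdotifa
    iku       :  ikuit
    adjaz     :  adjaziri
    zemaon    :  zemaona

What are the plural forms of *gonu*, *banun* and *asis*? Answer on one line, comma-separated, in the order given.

gonuit, banuna, asisiri

The pattern is sibilance of the final sound: -iri when the stem ends in a sibilant (*ivaz*, *nuwes*, *adjaz*); -a when the stem ends in a non-sibilant consonant (*pikiwguw*, *tivdotif*, *zemaon*); -it when the stem ends in a vowel (*iwoka*, *iku*).
*gonu*: final sound = /u/, a vowel → -it → *gonuit*.
The final sound of *banun* is /n/, which is a non-sibilant consonant, so the suffix is -a, giving *banuna*.
*asis*: final sound = /s/, a sibilant → -iri → *asisiri*.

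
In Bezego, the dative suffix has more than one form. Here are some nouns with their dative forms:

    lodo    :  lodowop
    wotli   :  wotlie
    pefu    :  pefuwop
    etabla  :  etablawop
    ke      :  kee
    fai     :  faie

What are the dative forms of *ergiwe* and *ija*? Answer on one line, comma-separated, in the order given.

ergiwee, ijawop

The alternation tracks the last vowel of the stem — -e when the last vowel of the stem is a front vowel (*wotli*, *ke*, *fai*); -wop when the last vowel of the stem is a back vowel (*lodo*, *pefu*, *etabla*).
*ergiwe*: last vowel = /e/, a front vowel → -e → *ergiwee*.
The last vowel of *ija* is /a/, which is a back vowel, so the suffix is -wop, giving *ijawop*.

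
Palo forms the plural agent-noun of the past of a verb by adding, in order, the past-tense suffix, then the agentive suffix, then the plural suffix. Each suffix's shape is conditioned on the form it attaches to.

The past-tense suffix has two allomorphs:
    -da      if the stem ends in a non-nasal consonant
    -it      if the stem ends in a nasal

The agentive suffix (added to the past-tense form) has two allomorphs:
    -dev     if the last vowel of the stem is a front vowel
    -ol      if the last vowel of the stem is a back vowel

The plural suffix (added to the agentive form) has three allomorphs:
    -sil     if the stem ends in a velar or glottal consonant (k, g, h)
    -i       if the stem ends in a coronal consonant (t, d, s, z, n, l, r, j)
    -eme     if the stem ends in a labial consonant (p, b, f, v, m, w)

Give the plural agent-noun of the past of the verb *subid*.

subiddaoli

*subid* — final consonant /d/ (non-nasal) → -da → *subidda*.
Since the last vowel of the past-tense form *subidda* is /a/ (a back vowel), it takes -ol, giving *subiddaol*.
The final consonant of the agentive form *subiddaol* is /l/, which is coronal, so the plural suffix is -i, giving *subiddaoli*.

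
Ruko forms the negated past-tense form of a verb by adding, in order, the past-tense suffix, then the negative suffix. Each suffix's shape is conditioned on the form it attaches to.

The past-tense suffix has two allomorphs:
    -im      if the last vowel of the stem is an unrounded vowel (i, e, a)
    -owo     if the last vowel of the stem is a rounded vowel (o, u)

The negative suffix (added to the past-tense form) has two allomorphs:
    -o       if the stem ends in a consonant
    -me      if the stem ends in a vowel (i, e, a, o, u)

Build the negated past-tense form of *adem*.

*adem*: last vowel = /e/, an unrounded vowel → -im → *ademim*.
Since the final sound of the past-tense form *ademim* is /m/ (a consonant), it takes -o, giving *ademimo*.

ademimo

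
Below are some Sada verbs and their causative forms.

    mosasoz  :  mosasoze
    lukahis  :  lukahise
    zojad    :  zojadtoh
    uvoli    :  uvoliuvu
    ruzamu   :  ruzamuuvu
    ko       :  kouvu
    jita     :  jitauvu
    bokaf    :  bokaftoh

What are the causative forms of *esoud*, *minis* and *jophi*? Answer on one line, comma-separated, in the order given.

esoudtoh, minise, jophiuvu

The suffix is conditioned by the final sound: -e when the stem ends in a sibilant (*mosasoz*, *lukahis*); -toh when the stem ends in a non-sibilant consonant (*zojad*, *bokaf*); -uvu when the stem ends in a vowel (*uvoli*, *ruzamu*, *ko*, *jita*).
*esoud*: final sound = /d/, a non-sibilant consonant → -toh → *esoudtoh*.
*minis*: final sound = /s/, a sibilant → -e → *minise*.
Since the final sound of *jophi* is /i/ (a vowel), it takes -uvu, giving *jophiuvu*.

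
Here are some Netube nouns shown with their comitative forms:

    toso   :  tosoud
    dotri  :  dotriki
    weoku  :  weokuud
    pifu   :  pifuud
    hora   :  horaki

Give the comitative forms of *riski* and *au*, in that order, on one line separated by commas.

Looking at the last vowel of each stem: -ud when the last vowel of the stem is a rounded vowel (*toso*, *weoku*, *pifu*); -ki when the last vowel of the stem is an unrounded vowel (*dotri*, *hora*).
*riski*: last vowel = /i/, an unrounded vowel → -ki → *riskiki*.
*au* — last vowel /u/ (a rounded vowel) → -ud → *auud*.

riskiki, auud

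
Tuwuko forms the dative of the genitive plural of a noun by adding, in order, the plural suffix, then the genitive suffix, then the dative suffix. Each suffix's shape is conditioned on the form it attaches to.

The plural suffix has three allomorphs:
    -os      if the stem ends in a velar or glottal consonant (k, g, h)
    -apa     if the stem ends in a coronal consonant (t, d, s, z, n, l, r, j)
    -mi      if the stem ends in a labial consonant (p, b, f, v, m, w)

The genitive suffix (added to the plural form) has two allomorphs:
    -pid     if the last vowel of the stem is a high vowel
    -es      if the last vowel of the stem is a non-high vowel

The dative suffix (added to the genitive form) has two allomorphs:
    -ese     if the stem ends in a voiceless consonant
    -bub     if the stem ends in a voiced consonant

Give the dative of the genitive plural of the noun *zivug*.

zivugosesese

*zivug*: final consonant = /g/, velar/glottal → -os → *zivugos*.
The plural form *zivugos* — last vowel /o/ (a non-high vowel) → -es → *zivugoses*.
The final consonant of the genitive form *zivugoses* is /s/, which is voiceless, so the dative suffix is -ese, giving *zivugosesese*.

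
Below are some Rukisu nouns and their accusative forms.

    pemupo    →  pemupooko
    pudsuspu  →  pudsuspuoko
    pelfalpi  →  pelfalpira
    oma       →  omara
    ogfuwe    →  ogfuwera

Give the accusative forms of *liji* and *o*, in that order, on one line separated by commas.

Looking at the last vowel of each stem: -oko when the last vowel of the stem is a rounded vowel (*pemupo*, *pudsuspu*); -ra when the last vowel of the stem is an unrounded vowel (*pelfalpi*, *oma*, *ogfuwe*).
The last vowel of *liji* is /i/, which is an unrounded vowel, so the suffix is -ra, giving *lijira*.
*o* — last vowel /o/ (a rounded vowel) → -oko → *ooko*.

lijira, ooko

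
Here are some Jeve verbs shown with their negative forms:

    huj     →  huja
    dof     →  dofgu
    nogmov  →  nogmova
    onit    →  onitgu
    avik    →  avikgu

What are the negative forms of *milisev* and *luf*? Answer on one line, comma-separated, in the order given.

miliseva, lufgu

The alternation tracks the final consonant of the stem — -gu when the stem ends in a voiceless consonant (*dof*, *onit*, *avik*); -a when the stem ends in a voiced consonant (*huj*, *nogmov*).
*milisev* — final consonant /v/ (voiced) → -a → *miliseva*.
Since the final consonant of *luf* is /f/ (voiceless), it takes -gu, giving *lufgu*.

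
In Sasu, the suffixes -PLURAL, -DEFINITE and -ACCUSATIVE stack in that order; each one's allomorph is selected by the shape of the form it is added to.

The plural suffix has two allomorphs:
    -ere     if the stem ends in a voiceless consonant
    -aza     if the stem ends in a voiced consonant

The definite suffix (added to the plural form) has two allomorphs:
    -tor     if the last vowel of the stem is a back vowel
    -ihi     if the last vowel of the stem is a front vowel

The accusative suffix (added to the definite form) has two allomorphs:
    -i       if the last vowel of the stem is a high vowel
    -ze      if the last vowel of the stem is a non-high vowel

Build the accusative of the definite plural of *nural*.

nuralazatorze

*nural*: final consonant = /l/, voiced → -aza → *nuralaza*.
The plural form *nuralaza* — last vowel /a/ (a back vowel) → -tor → *nuralazator*.
The definite form *nuralazator* — last vowel /o/ (a non-high vowel) → -ze → *nuralazatorze*.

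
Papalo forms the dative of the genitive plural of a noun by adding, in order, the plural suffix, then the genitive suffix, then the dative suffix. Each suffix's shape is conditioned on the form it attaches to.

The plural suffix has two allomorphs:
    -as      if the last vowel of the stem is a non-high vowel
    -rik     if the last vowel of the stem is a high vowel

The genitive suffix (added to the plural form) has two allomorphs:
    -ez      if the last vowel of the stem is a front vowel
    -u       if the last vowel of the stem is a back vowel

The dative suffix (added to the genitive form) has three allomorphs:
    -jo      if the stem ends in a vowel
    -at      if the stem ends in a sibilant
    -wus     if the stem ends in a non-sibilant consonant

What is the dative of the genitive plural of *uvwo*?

uvwoasujo

Since the last vowel of *uvwo* is /o/ (a non-high vowel), it takes -as, giving *uvwoas*.
The plural form *uvwoas*: last vowel = /a/, a back vowel → -u → *uvwoasu*.
The genitive form *uvwoasu*: final sound = /u/, a vowel → -jo → *uvwoasujo*.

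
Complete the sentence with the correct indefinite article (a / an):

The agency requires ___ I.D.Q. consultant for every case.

The indefinite article is chosen by the initial *sound* of the following word, not its spelling.
The initialism *I.D.Q.* is read letter by letter; the first letter, I, is pronounced /aɪ/, which begins with a vowel sound.
So the article is *an*: The agency requires an I.D.Q. consultant for every case.

an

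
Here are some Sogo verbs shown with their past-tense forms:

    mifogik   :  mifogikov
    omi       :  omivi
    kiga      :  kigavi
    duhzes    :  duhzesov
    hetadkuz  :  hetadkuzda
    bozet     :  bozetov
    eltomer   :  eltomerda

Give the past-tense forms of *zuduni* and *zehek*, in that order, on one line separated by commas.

zudunivi, zehekov

Looking at the final sound of each stem: -ov when the stem ends in a voiceless consonant (*mifogik*, *duhzes*, *bozet*); -da when the stem ends in a voiced consonant (*hetadkuz*, *eltomer*); -vi when the stem ends in a vowel (*omi*, *kiga*).
The final sound of *zuduni* is /i/, which is a vowel, so the suffix is -vi, giving *zudunivi*.
*zehek* — final sound /k/ (a voiceless consonant) → -ov → *zehekov*.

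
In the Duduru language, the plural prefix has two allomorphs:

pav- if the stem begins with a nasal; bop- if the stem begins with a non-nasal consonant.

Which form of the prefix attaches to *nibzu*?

pav-

*nibzu*: first consonant = /n/, a nasal → pav-.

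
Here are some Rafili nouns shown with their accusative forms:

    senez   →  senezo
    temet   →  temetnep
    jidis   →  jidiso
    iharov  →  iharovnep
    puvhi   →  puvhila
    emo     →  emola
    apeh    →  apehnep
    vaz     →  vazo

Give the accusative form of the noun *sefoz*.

sefozo

Looking at the final sound of each stem: -o when the stem ends in a sibilant (*senez*, *jidis*, *vaz*); -nep when the stem ends in a non-sibilant consonant (*temet*, *iharov*, *apeh*); -la when the stem ends in a vowel (*puvhi*, *emo*).
*sefoz* — final sound /z/ (a sibilant) → -o → *sefozo*.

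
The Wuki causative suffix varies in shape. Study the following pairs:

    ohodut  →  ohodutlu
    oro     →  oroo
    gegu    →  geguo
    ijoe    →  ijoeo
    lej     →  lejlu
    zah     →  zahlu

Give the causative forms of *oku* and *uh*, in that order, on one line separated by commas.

okuo, uhlu

The alternation tracks the final sound of the stem — -lu when the stem ends in a consonant (*ohodut*, *lej*, *zah*); -o when the stem ends in a vowel (*oro*, *gegu*, *ijoe*).
*oku*: final sound = /u/, a vowel → -o → *okuo*.
*uh*: final sound = /h/, a consonant → -lu → *uhlu*.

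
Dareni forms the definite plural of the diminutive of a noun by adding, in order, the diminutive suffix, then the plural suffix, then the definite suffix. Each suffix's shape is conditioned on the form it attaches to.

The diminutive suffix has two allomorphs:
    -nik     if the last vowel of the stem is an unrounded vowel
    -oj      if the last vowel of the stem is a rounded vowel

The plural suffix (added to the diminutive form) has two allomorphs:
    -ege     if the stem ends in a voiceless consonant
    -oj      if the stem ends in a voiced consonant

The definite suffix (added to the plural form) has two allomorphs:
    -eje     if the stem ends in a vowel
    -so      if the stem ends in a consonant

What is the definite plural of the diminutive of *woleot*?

woleotojojso

Since the last vowel of *woleot* is /o/ (a rounded vowel), it takes -oj, giving *woleotoj*.
The diminutive form *woleotoj* — final consonant /j/ (voiced) → -oj → *woleotojoj*.
Since the final sound of the plural form *woleotojoj* is /j/ (a consonant), it takes -so, giving *woleotojojso*.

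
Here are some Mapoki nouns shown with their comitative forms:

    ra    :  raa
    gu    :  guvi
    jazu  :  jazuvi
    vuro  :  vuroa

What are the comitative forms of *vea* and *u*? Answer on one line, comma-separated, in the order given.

Looking at the last vowel of each stem: -vi when the last vowel of the stem is a high vowel (*gu*, *jazu*); -a when the last vowel of the stem is a non-high vowel (*ra*, *vuro*).
Since the last vowel of *vea* is /a/ (a non-high vowel), it takes -a, giving *veaa*.
*u*: last vowel = /u/, a high vowel → -vi → *uvi*.

veaa, uvi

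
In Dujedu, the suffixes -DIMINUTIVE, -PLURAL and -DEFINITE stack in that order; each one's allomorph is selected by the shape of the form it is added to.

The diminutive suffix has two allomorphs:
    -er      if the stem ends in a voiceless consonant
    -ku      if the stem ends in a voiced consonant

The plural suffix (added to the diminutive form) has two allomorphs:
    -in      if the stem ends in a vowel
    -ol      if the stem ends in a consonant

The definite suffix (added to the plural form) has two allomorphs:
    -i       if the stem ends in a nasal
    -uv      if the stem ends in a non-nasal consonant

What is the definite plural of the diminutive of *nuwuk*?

*nuwuk*: final consonant = /k/, voiceless → -er → *nuwuker*.
The diminutive form *nuwuker*: final sound = /r/, a consonant → -ol → *nuwukerol*.
The plural form *nuwukerol* — final consonant /l/ (non-nasal) → -uv → *nuwukeroluv*.

nuwukeroluv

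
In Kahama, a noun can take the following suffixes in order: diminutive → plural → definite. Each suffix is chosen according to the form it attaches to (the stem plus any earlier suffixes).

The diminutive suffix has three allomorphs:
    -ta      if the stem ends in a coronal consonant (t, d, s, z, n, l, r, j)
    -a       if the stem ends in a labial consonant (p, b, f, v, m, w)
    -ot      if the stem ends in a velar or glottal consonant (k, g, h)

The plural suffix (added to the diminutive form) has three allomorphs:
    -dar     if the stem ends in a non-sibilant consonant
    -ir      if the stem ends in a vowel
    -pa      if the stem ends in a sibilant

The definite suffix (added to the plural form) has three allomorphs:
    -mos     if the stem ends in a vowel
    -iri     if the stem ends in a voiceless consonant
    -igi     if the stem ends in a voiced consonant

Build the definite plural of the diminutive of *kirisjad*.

kirisjadtairigi

*kirisjad* — final consonant /d/ (coronal) → -ta → *kirisjadta*.
The diminutive form *kirisjadta*: final sound = /a/, a vowel → -ir → *kirisjadtair*.
Since the final sound of the plural form *kirisjadtair* is /r/ (a voiced consonant), it takes -igi, giving *kirisjadtairigi*.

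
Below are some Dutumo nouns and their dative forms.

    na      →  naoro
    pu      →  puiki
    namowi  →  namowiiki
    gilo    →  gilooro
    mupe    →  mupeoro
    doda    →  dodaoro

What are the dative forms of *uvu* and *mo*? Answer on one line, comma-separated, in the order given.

The alternation tracks the last vowel of the stem — -iki when the last vowel of the stem is a high vowel (*pu*, *namowi*); -oro when the last vowel of the stem is a non-high vowel (*na*, *gilo*, *mupe*, *doda*).
Since the last vowel of *uvu* is /u/ (a high vowel), it takes -iki, giving *uvuiki*.
*mo* — last vowel /o/ (a non-high vowel) → -oro → *mooro*.

uvuiki, mooro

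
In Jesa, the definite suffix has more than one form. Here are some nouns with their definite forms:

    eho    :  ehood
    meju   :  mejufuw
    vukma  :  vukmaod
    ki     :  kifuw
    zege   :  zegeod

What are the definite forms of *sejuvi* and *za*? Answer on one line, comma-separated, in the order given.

sejuvifuw, zaod

Looking at the last vowel of each stem: -fuw when the last vowel of the stem is a high vowel (*meju*, *ki*); -od when the last vowel of the stem is a non-high vowel (*eho*, *vukma*, *zege*).
*sejuvi* — last vowel /i/ (a high vowel) → -fuw → *sejuvifuw*.
*za* — last vowel /a/ (a non-high vowel) → -od → *zaod*.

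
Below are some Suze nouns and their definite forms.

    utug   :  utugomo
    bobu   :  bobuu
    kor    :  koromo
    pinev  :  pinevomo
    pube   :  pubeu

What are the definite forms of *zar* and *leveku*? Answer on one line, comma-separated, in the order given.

The alternation tracks the final sound of the stem — -omo when the stem ends in a consonant (*utug*, *kor*, *pinev*); -u when the stem ends in a vowel (*bobu*, *pube*).
*zar*: final sound = /r/, a consonant → -omo → *zaromo*.
Since the final sound of *leveku* is /u/ (a vowel), it takes -u, giving *levekuu*.

zaromo, levekuu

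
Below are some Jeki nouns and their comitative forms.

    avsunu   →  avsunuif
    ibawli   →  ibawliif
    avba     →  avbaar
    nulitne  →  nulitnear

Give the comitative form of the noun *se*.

sear

Looking at the last vowel of each stem: -if when the last vowel of the stem is a high vowel (*avsunu*, *ibawli*); -ar when the last vowel of the stem is a non-high vowel (*avba*, *nulitne*).
The last vowel of *se* is /e/, which is a non-high vowel, so the suffix is -ar, giving *sear*.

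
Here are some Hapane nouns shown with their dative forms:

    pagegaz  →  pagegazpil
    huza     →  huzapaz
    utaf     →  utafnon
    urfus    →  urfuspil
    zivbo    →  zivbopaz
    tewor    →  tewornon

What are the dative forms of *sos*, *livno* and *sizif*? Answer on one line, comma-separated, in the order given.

sospil, livnopaz, sizifnon

Looking at the final sound of each stem: -pil when the stem ends in a sibilant (*pagegaz*, *urfus*); -non when the stem ends in a non-sibilant consonant (*utaf*, *tewor*); -paz when the stem ends in a vowel (*huza*, *zivbo*).
*sos*: final sound = /s/, a sibilant → -pil → *sospil*.
*livno* — final sound /o/ (a vowel) → -paz → *livnopaz*.
Since the final sound of *sizif* is /f/ (a non-sibilant consonant), it takes -non, giving *sizifnon*.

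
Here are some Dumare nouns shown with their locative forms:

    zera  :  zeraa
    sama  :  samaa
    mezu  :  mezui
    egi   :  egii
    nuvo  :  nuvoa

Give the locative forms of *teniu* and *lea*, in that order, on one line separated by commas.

Looking at the last vowel of each stem: -i when the last vowel of the stem is a high vowel (*mezu*, *egi*); -a when the last vowel of the stem is a non-high vowel (*zera*, *sama*, *nuvo*).
The last vowel of *teniu* is /u/, which is a high vowel, so the suffix is -i, giving *teniui*.
Since the last vowel of *lea* is /a/ (a non-high vowel), it takes -a, giving *leaa*.

teniui, leaa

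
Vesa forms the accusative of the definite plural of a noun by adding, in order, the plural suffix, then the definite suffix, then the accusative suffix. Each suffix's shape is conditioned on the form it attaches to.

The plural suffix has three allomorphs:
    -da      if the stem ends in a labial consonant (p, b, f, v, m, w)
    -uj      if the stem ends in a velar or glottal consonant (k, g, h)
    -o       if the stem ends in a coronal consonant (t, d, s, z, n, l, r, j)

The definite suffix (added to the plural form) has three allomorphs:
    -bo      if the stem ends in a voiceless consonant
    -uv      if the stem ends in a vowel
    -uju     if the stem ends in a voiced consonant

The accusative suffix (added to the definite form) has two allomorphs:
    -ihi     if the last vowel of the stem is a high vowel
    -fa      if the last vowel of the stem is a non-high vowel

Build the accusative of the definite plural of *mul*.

mulouvihi

*mul*: final consonant = /l/, coronal → -o → *mulo*.
The plural form *mulo* — final sound /o/ (a vowel) → -uv → *mulouv*.
Since the last vowel of the definite form *mulouv* is /u/ (a high vowel), it takes -ihi, giving *mulouvihi*.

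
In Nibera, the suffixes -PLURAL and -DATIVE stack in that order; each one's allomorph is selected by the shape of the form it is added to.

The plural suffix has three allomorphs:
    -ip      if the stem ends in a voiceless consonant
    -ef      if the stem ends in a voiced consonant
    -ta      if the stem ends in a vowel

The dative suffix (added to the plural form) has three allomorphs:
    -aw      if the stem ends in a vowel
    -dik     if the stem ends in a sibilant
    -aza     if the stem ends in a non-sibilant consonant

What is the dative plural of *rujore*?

*rujore* — final sound /e/ (a vowel) → -ta → *rujoreta*.
The plural form *rujoreta* — final sound /a/ (a vowel) → -aw → *rujoretaaw*.

rujoretaaw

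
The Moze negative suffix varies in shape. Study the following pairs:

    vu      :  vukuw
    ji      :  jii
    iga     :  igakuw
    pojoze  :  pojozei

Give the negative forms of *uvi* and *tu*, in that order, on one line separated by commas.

Looking at the last vowel of each stem: -i when the last vowel of the stem is a front vowel (*ji*, *pojoze*); -kuw when the last vowel of the stem is a back vowel (*vu*, *iga*).
Since the last vowel of *uvi* is /i/ (a front vowel), it takes -i, giving *uvii*.
The last vowel of *tu* is /u/, which is a back vowel, so the suffix is -kuw, giving *tukuw*.

uvii, tukuw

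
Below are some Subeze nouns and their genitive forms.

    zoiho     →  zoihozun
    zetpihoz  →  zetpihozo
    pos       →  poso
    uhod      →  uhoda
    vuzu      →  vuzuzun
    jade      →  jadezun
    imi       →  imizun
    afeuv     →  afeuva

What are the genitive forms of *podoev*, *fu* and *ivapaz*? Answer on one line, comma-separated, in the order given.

podoeva, fuzun, ivapazo

Looking at the final sound of each stem: -o when the stem ends in a sibilant (*zetpihoz*, *pos*); -a when the stem ends in a non-sibilant consonant (*uhod*, *afeuv*); -zun when the stem ends in a vowel (*zoiho*, *vuzu*, *jade*, *imi*).
*podoev*: final sound = /v/, a non-sibilant consonant → -a → *podoeva*.
*fu* — final sound /u/ (a vowel) → -zun → *fuzun*.
Since the final sound of *ivapaz* is /z/ (a sibilant), it takes -o, giving *ivapazo*.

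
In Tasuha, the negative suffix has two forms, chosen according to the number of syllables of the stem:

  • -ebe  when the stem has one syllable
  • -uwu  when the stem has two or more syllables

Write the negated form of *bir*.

birebe

*bir* (one syllable) → -ebe → *birebe*.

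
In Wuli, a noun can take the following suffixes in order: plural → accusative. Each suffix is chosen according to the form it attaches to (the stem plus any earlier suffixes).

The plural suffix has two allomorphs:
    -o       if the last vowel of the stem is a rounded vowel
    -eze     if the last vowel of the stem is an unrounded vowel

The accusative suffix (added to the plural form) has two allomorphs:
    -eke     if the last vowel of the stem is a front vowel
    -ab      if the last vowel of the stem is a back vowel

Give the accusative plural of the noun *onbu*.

*onbu*: last vowel = /u/, a rounded vowel → -o → *onbuo*.
The plural form *onbuo*: last vowel = /o/, a back vowel → -ab → *onbuoab*.

onbuoab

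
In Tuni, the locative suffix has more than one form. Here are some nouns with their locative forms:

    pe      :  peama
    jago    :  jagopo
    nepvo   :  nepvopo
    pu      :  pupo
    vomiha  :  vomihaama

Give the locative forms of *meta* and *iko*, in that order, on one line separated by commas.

metaama, ikopo

Looking at the last vowel of each stem: -po when the last vowel of the stem is a rounded vowel (*jago*, *nepvo*, *pu*); -ama when the last vowel of the stem is an unrounded vowel (*pe*, *vomiha*).
The last vowel of *meta* is /a/, which is an unrounded vowel, so the suffix is -ama, giving *metaama*.
*iko*: last vowel = /o/, a rounded vowel → -po → *ikopo*.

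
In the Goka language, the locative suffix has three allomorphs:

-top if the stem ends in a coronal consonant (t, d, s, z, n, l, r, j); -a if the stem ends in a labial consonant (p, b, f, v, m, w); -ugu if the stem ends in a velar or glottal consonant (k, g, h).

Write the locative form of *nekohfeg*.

nekohfegugu

*nekohfeg*: final consonant = /g/, velar/glottal → -ugu → *nekohfegugu*.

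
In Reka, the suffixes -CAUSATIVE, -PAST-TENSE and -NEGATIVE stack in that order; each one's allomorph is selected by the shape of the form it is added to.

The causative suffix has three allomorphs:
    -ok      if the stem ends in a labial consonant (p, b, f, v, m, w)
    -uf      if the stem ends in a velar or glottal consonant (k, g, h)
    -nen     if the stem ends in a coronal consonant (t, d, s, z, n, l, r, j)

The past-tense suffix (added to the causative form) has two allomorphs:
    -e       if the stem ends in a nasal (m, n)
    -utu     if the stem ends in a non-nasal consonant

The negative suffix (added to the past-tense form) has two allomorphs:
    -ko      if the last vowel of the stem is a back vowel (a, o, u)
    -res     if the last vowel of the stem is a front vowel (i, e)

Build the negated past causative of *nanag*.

*nanag* — final consonant /g/ (velar/glottal) → -uf → *nanaguf*.
The final consonant of the causative form *nanaguf* is /f/, which is non-nasal, so the past-tense suffix is -utu, giving *nanagufutu*.
The last vowel of the past-tense form *nanagufutu* is /u/, which is a back vowel, so the negative suffix is -ko, giving *nanagufutuko*.

nanagufutuko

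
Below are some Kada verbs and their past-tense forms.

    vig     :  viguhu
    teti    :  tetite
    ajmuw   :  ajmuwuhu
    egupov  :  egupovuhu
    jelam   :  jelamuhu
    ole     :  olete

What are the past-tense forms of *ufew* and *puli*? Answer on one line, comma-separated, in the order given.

ufewuhu, pulite

The suffix is conditioned by the final sound: -uhu when the stem ends in a consonant (*vig*, *ajmuw*, *egupov*, *jelam*); -te when the stem ends in a vowel (*teti*, *ole*).
*ufew* — final sound /w/ (a consonant) → -uhu → *ufewuhu*.
*puli*: final sound = /i/, a vowel → -te → *pulite*.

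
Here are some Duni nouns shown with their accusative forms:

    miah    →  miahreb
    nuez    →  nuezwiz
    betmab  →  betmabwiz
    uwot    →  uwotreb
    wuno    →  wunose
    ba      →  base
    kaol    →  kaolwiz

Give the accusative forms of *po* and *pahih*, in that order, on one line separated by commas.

The suffix is conditioned by the final sound: -reb when the stem ends in a voiceless consonant (*miah*, *uwot*); -wiz when the stem ends in a voiced consonant (*nuez*, *betmab*, *kaol*); -se when the stem ends in a vowel (*wuno*, *ba*).
Since the final sound of *po* is /o/ (a vowel), it takes -se, giving *pose*.
Since the final sound of *pahih* is /h/ (a voiceless consonant), it takes -reb, giving *pahihreb*.

pose, pahihreb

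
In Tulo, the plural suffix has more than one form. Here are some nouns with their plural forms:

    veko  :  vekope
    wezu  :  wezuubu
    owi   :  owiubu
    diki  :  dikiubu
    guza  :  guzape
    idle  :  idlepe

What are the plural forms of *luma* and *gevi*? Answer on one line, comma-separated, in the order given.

lumape, geviubu

The alternation tracks the last vowel of the stem — -ubu when the last vowel of the stem is a high vowel (*wezu*, *owi*, *diki*); -pe when the last vowel of the stem is a non-high vowel (*veko*, *guza*, *idle*).
The last vowel of *luma* is /a/, which is a non-high vowel, so the suffix is -pe, giving *lumape*.
Since the last vowel of *gevi* is /i/ (a high vowel), it takes -ubu, giving *geviubu*.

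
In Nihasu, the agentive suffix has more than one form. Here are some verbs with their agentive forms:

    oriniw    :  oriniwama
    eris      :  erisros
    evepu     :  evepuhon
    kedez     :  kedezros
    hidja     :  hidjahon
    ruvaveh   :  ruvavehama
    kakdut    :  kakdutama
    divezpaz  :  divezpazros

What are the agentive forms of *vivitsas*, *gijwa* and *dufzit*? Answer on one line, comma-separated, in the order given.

The alternation tracks the final sound of the stem — -ros when the stem ends in a sibilant (*eris*, *kedez*, *divezpaz*); -ama when the stem ends in a non-sibilant consonant (*oriniw*, *ruvaveh*, *kakdut*); -hon when the stem ends in a vowel (*evepu*, *hidja*).
Since the final sound of *vivitsas* is /s/ (a sibilant), it takes -ros, giving *vivitsasros*.
*gijwa*: final sound = /a/, a vowel → -hon → *gijwahon*.
Since the final sound of *dufzit* is /t/ (a non-sibilant consonant), it takes -ama, giving *dufzitama*.

vivitsasros, gijwahon, dufzitama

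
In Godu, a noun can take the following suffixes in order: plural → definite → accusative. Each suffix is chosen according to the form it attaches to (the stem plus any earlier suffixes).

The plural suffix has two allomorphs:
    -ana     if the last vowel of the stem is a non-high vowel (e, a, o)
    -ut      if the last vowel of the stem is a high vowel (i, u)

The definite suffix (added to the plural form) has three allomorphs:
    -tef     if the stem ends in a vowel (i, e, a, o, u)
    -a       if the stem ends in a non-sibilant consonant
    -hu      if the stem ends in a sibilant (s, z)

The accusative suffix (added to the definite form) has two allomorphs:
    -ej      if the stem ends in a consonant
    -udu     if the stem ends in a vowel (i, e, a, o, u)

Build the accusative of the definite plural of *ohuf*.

ohufutaudu

*ohuf* — last vowel /u/ (a high vowel) → -ut → *ohufut*.
The plural form *ohufut*: final sound = /t/, a non-sibilant consonant → -a → *ohufuta*.
The definite form *ohufuta* — final sound /a/ (a vowel) → -udu → *ohufutaudu*.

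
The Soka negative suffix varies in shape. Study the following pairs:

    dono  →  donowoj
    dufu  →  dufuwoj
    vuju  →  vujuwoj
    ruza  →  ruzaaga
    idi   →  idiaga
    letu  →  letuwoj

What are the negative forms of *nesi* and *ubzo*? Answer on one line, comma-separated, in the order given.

nesiaga, ubzowoj

The pattern is rounding harmony: -woj when the last vowel of the stem is a rounded vowel (*dono*, *dufu*, *vuju*, *letu*); -aga when the last vowel of the stem is an unrounded vowel (*ruza*, *idi*).
*nesi*: last vowel = /i/, an unrounded vowel → -aga → *nesiaga*.
The last vowel of *ubzo* is /o/, which is a rounded vowel, so the suffix is -woj, giving *ubzowoj*.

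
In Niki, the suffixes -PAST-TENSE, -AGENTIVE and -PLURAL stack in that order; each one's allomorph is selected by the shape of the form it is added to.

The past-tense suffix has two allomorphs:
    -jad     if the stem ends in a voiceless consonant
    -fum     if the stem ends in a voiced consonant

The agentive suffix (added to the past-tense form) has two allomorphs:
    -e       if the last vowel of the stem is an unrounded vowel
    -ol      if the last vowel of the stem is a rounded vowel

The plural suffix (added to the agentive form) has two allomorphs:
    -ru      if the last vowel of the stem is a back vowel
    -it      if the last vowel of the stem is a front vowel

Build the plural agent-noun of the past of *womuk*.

womukjadeit

The final consonant of *womuk* is /k/, which is voiceless, so the past-tense suffix is -jad, giving *womukjad*.
The past-tense form *womukjad* — last vowel /a/ (an unrounded vowel) → -e → *womukjade*.
The last vowel of the agentive form *womukjade* is /e/, which is a front vowel, so the plural suffix is -it, giving *womukjadeit*.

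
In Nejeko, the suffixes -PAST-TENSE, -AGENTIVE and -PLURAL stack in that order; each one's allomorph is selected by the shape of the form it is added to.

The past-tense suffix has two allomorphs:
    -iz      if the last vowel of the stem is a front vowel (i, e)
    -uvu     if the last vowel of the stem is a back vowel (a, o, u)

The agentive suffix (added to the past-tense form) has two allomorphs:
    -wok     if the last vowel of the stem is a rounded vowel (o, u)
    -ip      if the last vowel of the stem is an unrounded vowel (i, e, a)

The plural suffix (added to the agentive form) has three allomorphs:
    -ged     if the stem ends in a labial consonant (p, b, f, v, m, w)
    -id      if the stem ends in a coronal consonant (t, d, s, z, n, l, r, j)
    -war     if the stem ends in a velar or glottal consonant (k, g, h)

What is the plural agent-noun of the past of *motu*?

motuuvuwokwar

Since the last vowel of *motu* is /u/ (a back vowel), it takes -uvu, giving *motuuvu*.
The past-tense form *motuuvu*: last vowel = /u/, a rounded vowel → -wok → *motuuvuwok*.
The final consonant of the agentive form *motuuvuwok* is /k/, which is velar/glottal, so the plural suffix is -war, giving *motuuvuwokwar*.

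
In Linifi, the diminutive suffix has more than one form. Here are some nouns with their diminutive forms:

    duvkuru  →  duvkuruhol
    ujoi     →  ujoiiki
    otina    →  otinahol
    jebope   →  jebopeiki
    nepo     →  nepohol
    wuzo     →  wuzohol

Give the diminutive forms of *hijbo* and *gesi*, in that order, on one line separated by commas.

Looking at the last vowel of each stem: -iki when the last vowel of the stem is a front vowel (*ujoi*, *jebope*); -hol when the last vowel of the stem is a back vowel (*duvkuru*, *otina*, *nepo*, *wuzo*).
*hijbo* — last vowel /o/ (a back vowel) → -hol → *hijbohol*.
The last vowel of *gesi* is /i/, which is a front vowel, so the suffix is -iki, giving *gesiiki*.

hijbohol, gesiiki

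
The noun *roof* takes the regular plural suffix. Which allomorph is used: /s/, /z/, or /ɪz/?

The stem *roof* ends in a voiceless non-sibilant consonant.
The plural suffix surfaces as /ɪz/ after sibilants, /s/ after other voiceless consonants, and /z/ after other voiced sounds.
So the plural -s on *roof* is pronounced /s/.

/s/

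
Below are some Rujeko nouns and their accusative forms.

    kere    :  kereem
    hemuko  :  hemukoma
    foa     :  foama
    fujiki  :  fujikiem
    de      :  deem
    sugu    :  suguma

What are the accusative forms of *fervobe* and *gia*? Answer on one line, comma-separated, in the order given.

The pattern is front/back vowel harmony: -em when the last vowel of the stem is a front vowel (*kere*, *fujiki*, *de*); -ma when the last vowel of the stem is a back vowel (*hemuko*, *foa*, *sugu*).
The last vowel of *fervobe* is /e/, which is a front vowel, so the suffix is -em, giving *fervobeem*.
The last vowel of *gia* is /a/, which is a back vowel, so the suffix is -ma, giving *giama*.

fervobeem, giama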